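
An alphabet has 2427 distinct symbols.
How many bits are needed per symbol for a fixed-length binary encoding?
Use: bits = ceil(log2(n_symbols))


log2(2427) = 11.245
Bracket: 2^11 = 2048 < 2427 <= 2^12 = 4096
So ceil(log2(2427)) = 12

bits = ceil(log2(2427)) = ceil(11.245) = 12 bits


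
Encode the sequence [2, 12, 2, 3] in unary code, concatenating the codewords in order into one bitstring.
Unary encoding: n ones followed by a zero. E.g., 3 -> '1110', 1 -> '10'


Encode each number as n ones followed by a terminating 0:
  2 -> 110 (3 bits)
  12 -> 1111111111110 (13 bits)
  2 -> 110 (3 bits)
  3 -> 1110 (4 bits)
Total length = 3 + 13 + 3 + 4 = 23 bits.

Unary([2, 12, 2, 3]) = 11011111111111101101110 (23 bits)


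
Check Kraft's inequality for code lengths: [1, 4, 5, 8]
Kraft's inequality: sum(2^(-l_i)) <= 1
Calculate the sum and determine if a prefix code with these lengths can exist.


Sum = 2^(-1) + 2^(-4) + 2^(-5) + 2^(-8)
    = 0.5 + 0.0625 + 0.03125 + 0.00390625
    = 153/256 = 0.59765625
Since 0.59765625 <= 1, Kraft's inequality IS satisfied.
A prefix code with these lengths CAN exist.

Kraft sum = 0.59765625. Satisfied.


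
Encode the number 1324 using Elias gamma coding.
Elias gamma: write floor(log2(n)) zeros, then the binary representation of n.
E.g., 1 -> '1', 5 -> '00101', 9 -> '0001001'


num_bits = floor(log2(1324)) + 1 = 11
leading_zeros = num_bits - 1 = 10
binary(1324) = 10100101100

Elias gamma(1324) = '0000000000' + '10100101100' = 000000000010100101100 (21 bits)


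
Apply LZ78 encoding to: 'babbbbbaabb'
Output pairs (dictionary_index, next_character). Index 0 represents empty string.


LZ78 encoding steps:
Dictionary: {0: ''}
Step 1: w='' (idx 0), next='b' -> output (0, 'b'), add 'b' as idx 1
Step 2: w='' (idx 0), next='a' -> output (0, 'a'), add 'a' as idx 2
Step 3: w='b' (idx 1), next='b' -> output (1, 'b'), add 'bb' as idx 3
Step 4: w='bb' (idx 3), next='b' -> output (3, 'b'), add 'bbb' as idx 4
Step 5: w='a' (idx 2), next='a' -> output (2, 'a'), add 'aa' as idx 5
Step 6: w='bb' (idx 3), end of input -> output (3, '')


Encoded: [(0, 'b'), (0, 'a'), (1, 'b'), (3, 'b'), (2, 'a'), (3, '')]


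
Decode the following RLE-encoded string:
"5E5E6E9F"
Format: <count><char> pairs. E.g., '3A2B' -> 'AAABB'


Expanding each <count><char> pair:
  5E -> 'EEEEE'
  5E -> 'EEEEE'
  6E -> 'EEEEEE'
  9F -> 'FFFFFFFFF'

Decoded = EEEEEEEEEEEEEEEEFFFFFFFFF


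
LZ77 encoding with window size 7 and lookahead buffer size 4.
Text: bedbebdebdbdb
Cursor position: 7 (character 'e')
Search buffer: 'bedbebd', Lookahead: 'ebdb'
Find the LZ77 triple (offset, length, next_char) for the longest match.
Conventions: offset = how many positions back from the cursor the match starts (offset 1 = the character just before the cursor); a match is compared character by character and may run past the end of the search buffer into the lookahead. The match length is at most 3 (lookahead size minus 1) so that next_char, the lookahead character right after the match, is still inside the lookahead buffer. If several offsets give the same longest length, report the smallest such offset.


Try each offset into the search buffer:
  offset=1 (pos 6, char 'd'): match length 0
  offset=2 (pos 5, char 'b'): match length 0
  offset=3 (pos 4, char 'e'): match length 3
  offset=4 (pos 3, char 'b'): match length 0
  offset=5 (pos 2, char 'd'): match length 0
  offset=6 (pos 1, char 'e'): match length 1
  offset=7 (pos 0, char 'b'): match length 0
Longest match has length 3 at offset 3.
next_char = character at position 7 + 3 = 10 -> 'b'

Best match: offset=3, length=3 (matching 'ebd' starting at position 4)
LZ77 triple: (3, 3, 'b')


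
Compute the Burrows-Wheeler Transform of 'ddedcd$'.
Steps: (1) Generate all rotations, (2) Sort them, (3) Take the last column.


Rotations (sorted):
  0: $ddedcd -> last char: d
  1: cd$dded -> last char: d
  2: d$ddedc -> last char: c
  3: dcd$dde -> last char: e
  4: ddedcd$ -> last char: $
  5: dedcd$d -> last char: d
  6: edcd$dd -> last char: d


BWT = ddce$dd


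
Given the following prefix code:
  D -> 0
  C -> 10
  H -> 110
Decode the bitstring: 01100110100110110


Decoding step by step:
Bits 0 -> D
Bits 110 -> H
Bits 0 -> D
Bits 110 -> H
Bits 10 -> C
Bits 0 -> D
Bits 110 -> H
Bits 110 -> H


Decoded message: DHDHCDHH


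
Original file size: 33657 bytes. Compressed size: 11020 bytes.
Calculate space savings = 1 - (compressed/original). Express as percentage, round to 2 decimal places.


ratio = compressed/original = 11020/33657 = 0.327421
savings = 1 - ratio = 1 - 0.327421 = 0.672579
as a percentage: 0.672579 * 100 = 67.26%

Space savings = 1 - 11020/33657 = 67.26%


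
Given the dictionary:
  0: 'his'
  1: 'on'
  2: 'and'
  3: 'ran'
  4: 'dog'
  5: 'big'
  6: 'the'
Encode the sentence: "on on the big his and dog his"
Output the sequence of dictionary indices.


Look up each word in the dictionary:
  'on' -> 1
  'on' -> 1
  'the' -> 6
  'big' -> 5
  'his' -> 0
  'and' -> 2
  'dog' -> 4
  'his' -> 0

Encoded: [1, 1, 6, 5, 0, 2, 4, 0]


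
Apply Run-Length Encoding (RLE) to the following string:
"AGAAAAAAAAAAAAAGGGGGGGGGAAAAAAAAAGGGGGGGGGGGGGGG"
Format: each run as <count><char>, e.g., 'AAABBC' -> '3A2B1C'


Scanning runs left to right:
  i=0: run of 'A' x 1 -> '1A'
  i=1: run of 'G' x 1 -> '1G'
  i=2: run of 'A' x 13 -> '13A'
  i=15: run of 'G' x 9 -> '9G'
  i=24: run of 'A' x 9 -> '9A'
  i=33: run of 'G' x 15 -> '15G'

RLE = 1A1G13A9G9A15G


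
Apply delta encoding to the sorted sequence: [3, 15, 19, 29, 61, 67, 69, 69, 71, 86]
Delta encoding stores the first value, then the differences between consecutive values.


First value: 3
Deltas:
  15 - 3 = 12
  19 - 15 = 4
  29 - 19 = 10
  61 - 29 = 32
  67 - 61 = 6
  69 - 67 = 2
  69 - 69 = 0
  71 - 69 = 2
  86 - 71 = 15


Delta encoded: [3, 12, 4, 10, 32, 6, 2, 0, 2, 15]


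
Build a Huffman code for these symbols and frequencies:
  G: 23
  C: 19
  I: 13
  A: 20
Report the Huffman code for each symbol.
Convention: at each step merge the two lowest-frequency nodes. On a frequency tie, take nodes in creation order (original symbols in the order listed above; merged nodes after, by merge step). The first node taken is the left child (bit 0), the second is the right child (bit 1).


Huffman tree construction:
Step 1: Merge I(13) + C(19) = 32
Step 2: Merge A(20) + G(23) = 43
Step 3: Merge (I+C)(32) + (A+G)(43) = 75
Read each symbol's code off the tree from the root (left child = 0, right child = 1).

Codes:
  G: 11 (length 2)
  C: 01 (length 2)
  I: 00 (length 2)
  A: 10 (length 2)
Average code length: 150/75 = 2.0000 bits/symbol


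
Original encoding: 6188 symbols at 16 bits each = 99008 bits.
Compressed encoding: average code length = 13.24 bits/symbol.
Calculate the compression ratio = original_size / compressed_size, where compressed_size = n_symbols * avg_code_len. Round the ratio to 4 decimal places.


original_size = n_symbols * orig_bits = 6188 * 16 = 99008 bits
compressed_size = n_symbols * avg_code_len = 6188 * 13.24 = 81929.12 bits
ratio = original_size / compressed_size = 99008 / 81929.12 = 1.2085

Compression ratio = 1.2085


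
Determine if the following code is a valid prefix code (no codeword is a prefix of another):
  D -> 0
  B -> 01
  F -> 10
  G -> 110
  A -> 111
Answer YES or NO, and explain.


Checking each pair (does one codeword prefix another?):
  D='0' vs B='01': prefix -- VIOLATION

NO -- this is NOT a valid prefix code. D (0) is a prefix of B (01).


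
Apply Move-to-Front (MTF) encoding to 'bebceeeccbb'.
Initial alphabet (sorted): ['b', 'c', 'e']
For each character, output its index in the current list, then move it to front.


MTF encoding:
'b': index 0 in ['b', 'c', 'e'] -> ['b', 'c', 'e']
'e': index 2 in ['b', 'c', 'e'] -> ['e', 'b', 'c']
'b': index 1 in ['e', 'b', 'c'] -> ['b', 'e', 'c']
'c': index 2 in ['b', 'e', 'c'] -> ['c', 'b', 'e']
'e': index 2 in ['c', 'b', 'e'] -> ['e', 'c', 'b']
'e': index 0 in ['e', 'c', 'b'] -> ['e', 'c', 'b']
'e': index 0 in ['e', 'c', 'b'] -> ['e', 'c', 'b']
'c': index 1 in ['e', 'c', 'b'] -> ['c', 'e', 'b']
'c': index 0 in ['c', 'e', 'b'] -> ['c', 'e', 'b']
'b': index 2 in ['c', 'e', 'b'] -> ['b', 'c', 'e']
'b': index 0 in ['b', 'c', 'e'] -> ['b', 'c', 'e']


Output: [0, 2, 1, 2, 2, 0, 0, 1, 0, 2, 0]


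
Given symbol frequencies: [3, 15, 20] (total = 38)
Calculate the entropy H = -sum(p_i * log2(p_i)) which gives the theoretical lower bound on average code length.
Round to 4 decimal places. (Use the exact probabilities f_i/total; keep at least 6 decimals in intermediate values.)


Per-symbol terms -p_i * log2(p_i) with p_i = f_i/38:
  p = 3/38 = 0.078947: log2(p) = -3.662965, -p*log2(p) = 0.289181
  p = 15/38 = 0.394737: log2(p) = -1.341037, -p*log2(p) = 0.529357
  p = 20/38 = 0.526316: log2(p) = -0.925999, -p*log2(p) = 0.487368
H = 0.289181 + 0.529357 + 0.487368 = 1.305906

H = 1.3059 bits/symbol


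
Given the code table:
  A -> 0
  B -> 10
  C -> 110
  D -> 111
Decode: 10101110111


Decoding:
10 -> B
10 -> B
111 -> D
0 -> A
111 -> D


Result: BBDAD


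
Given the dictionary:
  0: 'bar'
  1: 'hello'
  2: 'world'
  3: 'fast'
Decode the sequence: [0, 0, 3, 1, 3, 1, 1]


Look up each index in the dictionary:
  0 -> 'bar'
  0 -> 'bar'
  3 -> 'fast'
  1 -> 'hello'
  3 -> 'fast'
  1 -> 'hello'
  1 -> 'hello'

Decoded: "bar bar fast hello fast hello hello"


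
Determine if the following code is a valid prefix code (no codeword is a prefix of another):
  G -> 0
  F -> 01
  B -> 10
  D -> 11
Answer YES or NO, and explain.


Checking each pair (does one codeword prefix another?):
  G='0' vs F='01': prefix -- VIOLATION

NO -- this is NOT a valid prefix code. G (0) is a prefix of F (01).


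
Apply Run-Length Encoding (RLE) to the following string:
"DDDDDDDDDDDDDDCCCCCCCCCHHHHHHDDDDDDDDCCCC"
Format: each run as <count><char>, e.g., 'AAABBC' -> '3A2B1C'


Scanning runs left to right:
  i=0: run of 'D' x 14 -> '14D'
  i=14: run of 'C' x 9 -> '9C'
  i=23: run of 'H' x 6 -> '6H'
  i=29: run of 'D' x 8 -> '8D'
  i=37: run of 'C' x 4 -> '4C'

RLE = 14D9C6H8D4C


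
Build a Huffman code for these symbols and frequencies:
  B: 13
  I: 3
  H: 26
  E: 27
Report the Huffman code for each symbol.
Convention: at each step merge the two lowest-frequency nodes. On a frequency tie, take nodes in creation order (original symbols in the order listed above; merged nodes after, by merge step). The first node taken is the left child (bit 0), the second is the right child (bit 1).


Huffman tree construction:
Step 1: Merge I(3) + B(13) = 16
Step 2: Merge (I+B)(16) + H(26) = 42
Step 3: Merge E(27) + ((I+B)+H)(42) = 69
Read each symbol's code off the tree from the root (left child = 0, right child = 1).

Codes:
  B: 101 (length 3)
  I: 100 (length 3)
  H: 11 (length 2)
  E: 0 (length 1)
Average code length: 127/69 = 1.8406 bits/symbol


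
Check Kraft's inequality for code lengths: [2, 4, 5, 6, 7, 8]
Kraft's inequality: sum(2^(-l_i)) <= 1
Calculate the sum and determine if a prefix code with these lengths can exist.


Sum = 2^(-2) + 2^(-4) + 2^(-5) + 2^(-6) + 2^(-7) + 2^(-8)
    = 0.25 + 0.0625 + 0.03125 + 0.015625 + 0.0078125 + 0.00390625
    = 95/256 = 0.37109375
Since 0.37109375 <= 1, Kraft's inequality IS satisfied.
A prefix code with these lengths CAN exist.

Kraft sum = 0.37109375. Satisfied.


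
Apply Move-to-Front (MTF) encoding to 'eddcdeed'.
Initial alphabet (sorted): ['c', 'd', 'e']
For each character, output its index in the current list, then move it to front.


MTF encoding:
'e': index 2 in ['c', 'd', 'e'] -> ['e', 'c', 'd']
'd': index 2 in ['e', 'c', 'd'] -> ['d', 'e', 'c']
'd': index 0 in ['d', 'e', 'c'] -> ['d', 'e', 'c']
'c': index 2 in ['d', 'e', 'c'] -> ['c', 'd', 'e']
'd': index 1 in ['c', 'd', 'e'] -> ['d', 'c', 'e']
'e': index 2 in ['d', 'c', 'e'] -> ['e', 'd', 'c']
'e': index 0 in ['e', 'd', 'c'] -> ['e', 'd', 'c']
'd': index 1 in ['e', 'd', 'c'] -> ['d', 'e', 'c']


Output: [2, 2, 0, 2, 1, 2, 0, 1]


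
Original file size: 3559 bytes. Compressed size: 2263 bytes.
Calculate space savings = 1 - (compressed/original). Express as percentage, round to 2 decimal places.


ratio = compressed/original = 2263/3559 = 0.635853
savings = 1 - ratio = 1 - 0.635853 = 0.364147
as a percentage: 0.364147 * 100 = 36.41%

Space savings = 1 - 2263/3559 = 36.41%


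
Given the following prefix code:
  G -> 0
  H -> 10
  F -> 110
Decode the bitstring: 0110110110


Decoding step by step:
Bits 0 -> G
Bits 110 -> F
Bits 110 -> F
Bits 110 -> F


Decoded message: GFFF


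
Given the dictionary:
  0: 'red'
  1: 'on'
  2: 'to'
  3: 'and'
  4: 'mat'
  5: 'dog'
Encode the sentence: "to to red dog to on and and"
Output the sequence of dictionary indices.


Look up each word in the dictionary:
  'to' -> 2
  'to' -> 2
  'red' -> 0
  'dog' -> 5
  'to' -> 2
  'on' -> 1
  'and' -> 3
  'and' -> 3

Encoded: [2, 2, 0, 5, 2, 1, 3, 3]


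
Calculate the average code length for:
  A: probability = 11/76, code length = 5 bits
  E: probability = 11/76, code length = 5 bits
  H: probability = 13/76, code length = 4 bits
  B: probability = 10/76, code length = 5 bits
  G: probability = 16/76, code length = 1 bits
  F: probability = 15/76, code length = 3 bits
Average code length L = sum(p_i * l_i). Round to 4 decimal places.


Weighted contributions p_i * l_i:
  A: (11/76) * 5 = 55/76
  E: (11/76) * 5 = 55/76
  H: (13/76) * 4 = 52/76
  B: (10/76) * 5 = 50/76
  G: (16/76) * 1 = 16/76
  F: (15/76) * 3 = 45/76
Sum = (55 + 55 + 52 + 50 + 16 + 45)/76 = 273/76

L = 273/76 = 3.5921 bits/symbol


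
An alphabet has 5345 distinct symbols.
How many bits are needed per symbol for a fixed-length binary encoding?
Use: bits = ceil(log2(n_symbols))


log2(5345) = 12.384
Bracket: 2^12 = 4096 < 5345 <= 2^13 = 8192
So ceil(log2(5345)) = 13

bits = ceil(log2(5345)) = ceil(12.384) = 13 bits


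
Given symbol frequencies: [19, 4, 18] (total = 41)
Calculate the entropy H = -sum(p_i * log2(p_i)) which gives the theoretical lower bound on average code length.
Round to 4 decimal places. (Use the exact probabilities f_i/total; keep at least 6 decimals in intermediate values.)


Per-symbol terms -p_i * log2(p_i) with p_i = f_i/41:
  p = 19/41 = 0.463415: log2(p) = -1.109624, -p*log2(p) = 0.514216
  p = 4/41 = 0.097561: log2(p) = -3.357552, -p*log2(p) = 0.327566
  p = 18/41 = 0.439024: log2(p) = -1.187627, -p*log2(p) = 0.521397
H = 0.514216 + 0.327566 + 0.521397 = 1.363179

H = 1.3632 bits/symbol


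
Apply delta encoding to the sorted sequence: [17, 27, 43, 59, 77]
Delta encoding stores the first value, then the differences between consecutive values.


First value: 17
Deltas:
  27 - 17 = 10
  43 - 27 = 16
  59 - 43 = 16
  77 - 59 = 18


Delta encoded: [17, 10, 16, 16, 18]


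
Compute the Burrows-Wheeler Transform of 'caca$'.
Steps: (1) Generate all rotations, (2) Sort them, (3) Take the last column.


Rotations (sorted):
  0: $caca -> last char: a
  1: a$cac -> last char: c
  2: aca$c -> last char: c
  3: ca$ca -> last char: a
  4: caca$ -> last char: $


BWT = acca$


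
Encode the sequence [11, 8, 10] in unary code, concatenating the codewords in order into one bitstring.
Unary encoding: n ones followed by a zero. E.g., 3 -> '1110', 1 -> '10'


Encode each number as n ones followed by a terminating 0:
  11 -> 111111111110 (12 bits)
  8 -> 111111110 (9 bits)
  10 -> 11111111110 (11 bits)
Total length = 12 + 9 + 11 = 32 bits.

Unary([11, 8, 10]) = 11111111111011111111011111111110 (32 bits)


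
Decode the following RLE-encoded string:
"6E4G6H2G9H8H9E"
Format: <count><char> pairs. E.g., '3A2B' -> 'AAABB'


Expanding each <count><char> pair:
  6E -> 'EEEEEE'
  4G -> 'GGGG'
  6H -> 'HHHHHH'
  2G -> 'GG'
  9H -> 'HHHHHHHHH'
  8H -> 'HHHHHHHH'
  9E -> 'EEEEEEEEE'

Decoded = EEEEEEGGGGHHHHHHGGHHHHHHHHHHHHHHHHHEEEEEEEEE


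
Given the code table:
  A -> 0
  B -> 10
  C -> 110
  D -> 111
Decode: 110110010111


Decoding:
110 -> C
110 -> C
0 -> A
10 -> B
111 -> D


Result: CCABD


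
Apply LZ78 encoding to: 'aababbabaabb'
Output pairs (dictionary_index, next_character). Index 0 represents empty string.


LZ78 encoding steps:
Dictionary: {0: ''}
Step 1: w='' (idx 0), next='a' -> output (0, 'a'), add 'a' as idx 1
Step 2: w='a' (idx 1), next='b' -> output (1, 'b'), add 'ab' as idx 2
Step 3: w='ab' (idx 2), next='b' -> output (2, 'b'), add 'abb' as idx 3
Step 4: w='ab' (idx 2), next='a' -> output (2, 'a'), add 'aba' as idx 4
Step 5: w='abb' (idx 3), end of input -> output (3, '')


Encoded: [(0, 'a'), (1, 'b'), (2, 'b'), (2, 'a'), (3, '')]


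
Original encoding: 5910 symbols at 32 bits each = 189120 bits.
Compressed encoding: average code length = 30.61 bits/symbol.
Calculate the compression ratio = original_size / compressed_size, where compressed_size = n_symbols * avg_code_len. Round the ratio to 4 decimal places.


original_size = n_symbols * orig_bits = 5910 * 32 = 189120 bits
compressed_size = n_symbols * avg_code_len = 5910 * 30.61 = 180905.1 bits
ratio = original_size / compressed_size = 189120 / 180905.1 = 1.0454

Compression ratio = 1.0454


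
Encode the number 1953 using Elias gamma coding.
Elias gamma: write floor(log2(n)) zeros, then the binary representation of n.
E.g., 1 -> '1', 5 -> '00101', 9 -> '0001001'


num_bits = floor(log2(1953)) + 1 = 11
leading_zeros = num_bits - 1 = 10
binary(1953) = 11110100001

Elias gamma(1953) = '0000000000' + '11110100001' = 000000000011110100001 (21 bits)


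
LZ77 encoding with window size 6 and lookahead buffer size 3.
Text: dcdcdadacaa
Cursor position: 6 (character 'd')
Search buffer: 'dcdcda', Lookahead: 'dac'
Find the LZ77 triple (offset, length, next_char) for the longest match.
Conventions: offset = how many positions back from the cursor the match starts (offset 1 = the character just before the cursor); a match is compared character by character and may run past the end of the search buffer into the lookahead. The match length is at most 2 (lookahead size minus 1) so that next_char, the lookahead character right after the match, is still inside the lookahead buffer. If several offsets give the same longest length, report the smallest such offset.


Try each offset into the search buffer:
  offset=1 (pos 5, char 'a'): match length 0
  offset=2 (pos 4, char 'd'): match length 2
  offset=3 (pos 3, char 'c'): match length 0
  offset=4 (pos 2, char 'd'): match length 1
  offset=5 (pos 1, char 'c'): match length 0
  offset=6 (pos 0, char 'd'): match length 1
Longest match has length 2 at offset 2.
next_char = character at position 6 + 2 = 8 -> 'c'

Best match: offset=2, length=2 (matching 'da' starting at position 4)
LZ77 triple: (2, 2, 'c')


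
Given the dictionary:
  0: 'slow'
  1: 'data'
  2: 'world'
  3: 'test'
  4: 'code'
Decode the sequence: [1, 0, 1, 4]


Look up each index in the dictionary:
  1 -> 'data'
  0 -> 'slow'
  1 -> 'data'
  4 -> 'code'

Decoded: "data slow data code"


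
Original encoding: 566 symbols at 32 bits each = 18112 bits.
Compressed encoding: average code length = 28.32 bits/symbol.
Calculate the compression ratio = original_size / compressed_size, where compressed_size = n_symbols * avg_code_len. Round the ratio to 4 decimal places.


original_size = n_symbols * orig_bits = 566 * 32 = 18112 bits
compressed_size = n_symbols * avg_code_len = 566 * 28.32 = 16029.12 bits
ratio = original_size / compressed_size = 18112 / 16029.12 = 1.1299

Compression ratio = 1.1299


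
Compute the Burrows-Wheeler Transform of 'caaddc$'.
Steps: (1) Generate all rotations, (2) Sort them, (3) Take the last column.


Rotations (sorted):
  0: $caaddc -> last char: c
  1: aaddc$c -> last char: c
  2: addc$ca -> last char: a
  3: c$caadd -> last char: d
  4: caaddc$ -> last char: $
  5: dc$caad -> last char: d
  6: ddc$caa -> last char: a


BWT = ccad$da


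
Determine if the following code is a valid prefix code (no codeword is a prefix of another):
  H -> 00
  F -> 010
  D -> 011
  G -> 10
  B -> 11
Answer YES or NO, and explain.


Checking each pair (does one codeword prefix another?):
  H='00' vs F='010': no prefix
  H='00' vs D='011': no prefix
  H='00' vs G='10': no prefix
  H='00' vs B='11': no prefix
  F='010' vs H='00': no prefix
  F='010' vs D='011': no prefix
  F='010' vs G='10': no prefix
  F='010' vs B='11': no prefix
  D='011' vs H='00': no prefix
  D='011' vs F='010': no prefix
  D='011' vs G='10': no prefix
  D='011' vs B='11': no prefix
  G='10' vs H='00': no prefix
  G='10' vs F='010': no prefix
  G='10' vs D='011': no prefix
  G='10' vs B='11': no prefix
  B='11' vs H='00': no prefix
  B='11' vs F='010': no prefix
  B='11' vs D='011': no prefix
  B='11' vs G='10': no prefix
No violation found over all pairs.

YES -- this is a valid prefix code. No codeword is a prefix of any other codeword.


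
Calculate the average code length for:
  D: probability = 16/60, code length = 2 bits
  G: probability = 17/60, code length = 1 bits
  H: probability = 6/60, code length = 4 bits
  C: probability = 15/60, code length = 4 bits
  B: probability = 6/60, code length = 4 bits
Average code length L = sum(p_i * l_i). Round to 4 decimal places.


Weighted contributions p_i * l_i:
  D: (16/60) * 2 = 32/60
  G: (17/60) * 1 = 17/60
  H: (6/60) * 4 = 24/60
  C: (15/60) * 4 = 60/60
  B: (6/60) * 4 = 24/60
Sum = (32 + 17 + 24 + 60 + 24)/60 = 157/60

L = 157/60 = 2.6167 bits/symbol


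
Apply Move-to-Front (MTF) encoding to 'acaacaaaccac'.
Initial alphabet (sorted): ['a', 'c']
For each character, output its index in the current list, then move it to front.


MTF encoding:
'a': index 0 in ['a', 'c'] -> ['a', 'c']
'c': index 1 in ['a', 'c'] -> ['c', 'a']
'a': index 1 in ['c', 'a'] -> ['a', 'c']
'a': index 0 in ['a', 'c'] -> ['a', 'c']
'c': index 1 in ['a', 'c'] -> ['c', 'a']
'a': index 1 in ['c', 'a'] -> ['a', 'c']
'a': index 0 in ['a', 'c'] -> ['a', 'c']
'a': index 0 in ['a', 'c'] -> ['a', 'c']
'c': index 1 in ['a', 'c'] -> ['c', 'a']
'c': index 0 in ['c', 'a'] -> ['c', 'a']
'a': index 1 in ['c', 'a'] -> ['a', 'c']
'c': index 1 in ['a', 'c'] -> ['c', 'a']


Output: [0, 1, 1, 0, 1, 1, 0, 0, 1, 0, 1, 1]


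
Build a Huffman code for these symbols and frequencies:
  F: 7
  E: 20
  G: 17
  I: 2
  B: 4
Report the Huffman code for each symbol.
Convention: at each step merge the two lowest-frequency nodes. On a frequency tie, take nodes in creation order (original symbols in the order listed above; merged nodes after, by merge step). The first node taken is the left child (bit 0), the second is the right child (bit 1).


Huffman tree construction:
Step 1: Merge I(2) + B(4) = 6
Step 2: Merge (I+B)(6) + F(7) = 13
Step 3: Merge ((I+B)+F)(13) + G(17) = 30
Step 4: Merge E(20) + (((I+B)+F)+G)(30) = 50
Read each symbol's code off the tree from the root (left child = 0, right child = 1).

Codes:
  F: 101 (length 3)
  E: 0 (length 1)
  G: 11 (length 2)
  I: 1000 (length 4)
  B: 1001 (length 4)
Average code length: 99/50 = 1.9800 bits/symbol


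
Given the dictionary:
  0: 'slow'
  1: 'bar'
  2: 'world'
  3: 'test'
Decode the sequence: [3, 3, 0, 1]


Look up each index in the dictionary:
  3 -> 'test'
  3 -> 'test'
  0 -> 'slow'
  1 -> 'bar'

Decoded: "test test slow bar"


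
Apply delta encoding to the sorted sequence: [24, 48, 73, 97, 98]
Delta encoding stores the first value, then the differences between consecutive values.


First value: 24
Deltas:
  48 - 24 = 24
  73 - 48 = 25
  97 - 73 = 24
  98 - 97 = 1


Delta encoded: [24, 24, 25, 24, 1]


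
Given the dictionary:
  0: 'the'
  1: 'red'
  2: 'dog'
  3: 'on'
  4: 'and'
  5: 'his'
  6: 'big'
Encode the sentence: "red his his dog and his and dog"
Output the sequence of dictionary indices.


Look up each word in the dictionary:
  'red' -> 1
  'his' -> 5
  'his' -> 5
  'dog' -> 2
  'and' -> 4
  'his' -> 5
  'and' -> 4
  'dog' -> 2

Encoded: [1, 5, 5, 2, 4, 5, 4, 2]


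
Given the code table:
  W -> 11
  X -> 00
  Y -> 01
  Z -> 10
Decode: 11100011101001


Decoding:
11 -> W
10 -> Z
00 -> X
11 -> W
10 -> Z
10 -> Z
01 -> Y


Result: WZXWZZY


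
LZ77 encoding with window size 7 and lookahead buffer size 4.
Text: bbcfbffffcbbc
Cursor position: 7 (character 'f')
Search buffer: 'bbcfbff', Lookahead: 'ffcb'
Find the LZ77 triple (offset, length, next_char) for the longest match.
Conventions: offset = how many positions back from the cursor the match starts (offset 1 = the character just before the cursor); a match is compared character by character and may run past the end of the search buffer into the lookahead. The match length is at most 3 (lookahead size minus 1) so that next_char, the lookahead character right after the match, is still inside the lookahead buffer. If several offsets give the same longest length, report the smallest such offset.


Try each offset into the search buffer:
  offset=1 (pos 6, char 'f'): match length 2
  offset=2 (pos 5, char 'f'): match length 2
  offset=3 (pos 4, char 'b'): match length 0
  offset=4 (pos 3, char 'f'): match length 1
  offset=5 (pos 2, char 'c'): match length 0
  offset=6 (pos 1, char 'b'): match length 0
  offset=7 (pos 0, char 'b'): match length 0
Longest match has length 2, found at offsets 1, 2; take the smallest, offset 1.
next_char = character at position 7 + 2 = 9 -> 'c'

Best match: offset=1, length=2 (matching 'ff' starting at position 6)
LZ77 triple: (1, 2, 'c')


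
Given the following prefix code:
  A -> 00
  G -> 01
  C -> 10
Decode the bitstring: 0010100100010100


Decoding step by step:
Bits 00 -> A
Bits 10 -> C
Bits 10 -> C
Bits 01 -> G
Bits 00 -> A
Bits 01 -> G
Bits 01 -> G
Bits 00 -> A


Decoded message: ACCGAGGA


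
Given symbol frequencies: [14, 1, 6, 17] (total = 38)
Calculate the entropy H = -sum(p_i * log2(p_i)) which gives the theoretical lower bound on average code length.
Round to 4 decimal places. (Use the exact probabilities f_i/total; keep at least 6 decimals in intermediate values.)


Per-symbol terms -p_i * log2(p_i) with p_i = f_i/38:
  p = 14/38 = 0.368421: log2(p) = -1.440573, -p*log2(p) = 0.530737
  p = 1/38 = 0.026316: log2(p) = -5.247928, -p*log2(p) = 0.138103
  p = 6/38 = 0.157895: log2(p) = -2.662965, -p*log2(p) = 0.420468
  p = 17/38 = 0.447368: log2(p) = -1.160465, -p*log2(p) = 0.519155
H = 0.530737 + 0.138103 + 0.420468 + 0.519155 = 1.608463

H = 1.6085 bits/symbol


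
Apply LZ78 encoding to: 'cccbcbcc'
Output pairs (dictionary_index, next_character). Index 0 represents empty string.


LZ78 encoding steps:
Dictionary: {0: ''}
Step 1: w='' (idx 0), next='c' -> output (0, 'c'), add 'c' as idx 1
Step 2: w='c' (idx 1), next='c' -> output (1, 'c'), add 'cc' as idx 2
Step 3: w='' (idx 0), next='b' -> output (0, 'b'), add 'b' as idx 3
Step 4: w='c' (idx 1), next='b' -> output (1, 'b'), add 'cb' as idx 4
Step 5: w='cc' (idx 2), end of input -> output (2, '')


Encoded: [(0, 'c'), (1, 'c'), (0, 'b'), (1, 'b'), (2, '')]


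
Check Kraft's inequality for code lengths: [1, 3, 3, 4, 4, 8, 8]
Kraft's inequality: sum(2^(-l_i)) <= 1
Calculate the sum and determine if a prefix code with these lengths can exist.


Sum = 2^(-1) + 2^(-3) + 2^(-3) + 2^(-4) + 2^(-4) + 2^(-8) + 2^(-8)
    = 0.5 + 0.125 + 0.125 + 0.0625 + 0.0625 + 0.00390625 + 0.00390625
    = 226/256 = 0.8828125
Since 0.8828125 <= 1, Kraft's inequality IS satisfied.
A prefix code with these lengths CAN exist.

Kraft sum = 0.8828125. Satisfied.


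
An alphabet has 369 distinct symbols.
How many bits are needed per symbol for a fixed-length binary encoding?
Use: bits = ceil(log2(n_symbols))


log2(369) = 8.5275
Bracket: 2^8 = 256 < 369 <= 2^9 = 512
So ceil(log2(369)) = 9

bits = ceil(log2(369)) = ceil(8.5275) = 9 bits


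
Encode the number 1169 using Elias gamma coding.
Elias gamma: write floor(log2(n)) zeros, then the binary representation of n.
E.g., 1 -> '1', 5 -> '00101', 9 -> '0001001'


num_bits = floor(log2(1169)) + 1 = 11
leading_zeros = num_bits - 1 = 10
binary(1169) = 10010010001

Elias gamma(1169) = '0000000000' + '10010010001' = 000000000010010010001 (21 bits)


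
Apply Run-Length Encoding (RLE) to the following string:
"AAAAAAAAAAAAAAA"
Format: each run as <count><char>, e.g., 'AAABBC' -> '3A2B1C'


Scanning runs left to right:
  i=0: run of 'A' x 15 -> '15A'

RLE = 15A


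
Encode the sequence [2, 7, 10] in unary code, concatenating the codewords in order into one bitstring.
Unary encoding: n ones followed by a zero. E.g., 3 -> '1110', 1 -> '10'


Encode each number as n ones followed by a terminating 0:
  2 -> 110 (3 bits)
  7 -> 11111110 (8 bits)
  10 -> 11111111110 (11 bits)
Total length = 3 + 8 + 11 = 22 bits.

Unary([2, 7, 10]) = 1101111111011111111110 (22 bits)


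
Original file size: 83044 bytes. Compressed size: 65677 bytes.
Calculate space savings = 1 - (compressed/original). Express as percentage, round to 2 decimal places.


ratio = compressed/original = 65677/83044 = 0.79087
savings = 1 - ratio = 1 - 0.79087 = 0.20913
as a percentage: 0.20913 * 100 = 20.91%

Space savings = 1 - 65677/83044 = 20.91%


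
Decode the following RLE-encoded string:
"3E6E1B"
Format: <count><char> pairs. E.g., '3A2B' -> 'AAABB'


Expanding each <count><char> pair:
  3E -> 'EEE'
  6E -> 'EEEEEE'
  1B -> 'B'

Decoded = EEEEEEEEEB


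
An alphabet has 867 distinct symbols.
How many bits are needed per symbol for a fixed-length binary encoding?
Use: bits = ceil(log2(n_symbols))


log2(867) = 9.7599
Bracket: 2^9 = 512 < 867 <= 2^10 = 1024
So ceil(log2(867)) = 10

bits = ceil(log2(867)) = ceil(9.7599) = 10 bits


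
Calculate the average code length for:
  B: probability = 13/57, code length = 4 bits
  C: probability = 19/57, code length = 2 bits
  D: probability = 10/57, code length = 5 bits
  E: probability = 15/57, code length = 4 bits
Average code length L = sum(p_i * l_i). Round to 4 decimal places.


Weighted contributions p_i * l_i:
  B: (13/57) * 4 = 52/57
  C: (19/57) * 2 = 38/57
  D: (10/57) * 5 = 50/57
  E: (15/57) * 4 = 60/57
Sum = (52 + 38 + 50 + 60)/57 = 200/57

L = 200/57 = 3.5088 bits/symbol


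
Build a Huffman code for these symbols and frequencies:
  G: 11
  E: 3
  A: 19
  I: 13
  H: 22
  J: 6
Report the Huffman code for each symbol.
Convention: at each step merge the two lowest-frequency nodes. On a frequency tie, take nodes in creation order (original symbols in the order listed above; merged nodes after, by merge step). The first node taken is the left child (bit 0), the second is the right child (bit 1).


Huffman tree construction:
Step 1: Merge E(3) + J(6) = 9
Step 2: Merge (E+J)(9) + G(11) = 20
Step 3: Merge I(13) + A(19) = 32
Step 4: Merge ((E+J)+G)(20) + H(22) = 42
Step 5: Merge (I+A)(32) + (((E+J)+G)+H)(42) = 74
Read each symbol's code off the tree from the root (left child = 0, right child = 1).

Codes:
  G: 101 (length 3)
  E: 1000 (length 4)
  A: 01 (length 2)
  I: 00 (length 2)
  H: 11 (length 2)
  J: 1001 (length 4)
Average code length: 177/74 = 2.3919 bits/symbol


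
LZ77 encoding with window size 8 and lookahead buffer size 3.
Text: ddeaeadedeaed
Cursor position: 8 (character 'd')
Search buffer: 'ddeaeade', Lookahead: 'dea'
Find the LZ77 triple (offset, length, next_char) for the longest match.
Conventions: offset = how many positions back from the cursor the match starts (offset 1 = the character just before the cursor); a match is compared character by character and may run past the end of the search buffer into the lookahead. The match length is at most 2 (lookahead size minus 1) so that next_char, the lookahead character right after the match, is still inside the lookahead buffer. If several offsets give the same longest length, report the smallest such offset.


Try each offset into the search buffer:
  offset=1 (pos 7, char 'e'): match length 0
  offset=2 (pos 6, char 'd'): match length 2
  offset=3 (pos 5, char 'a'): match length 0
  offset=4 (pos 4, char 'e'): match length 0
  offset=5 (pos 3, char 'a'): match length 0
  offset=6 (pos 2, char 'e'): match length 0
  offset=7 (pos 1, char 'd'): match length 2
  offset=8 (pos 0, char 'd'): match length 1
Longest match has length 2, found at offsets 2, 7; take the smallest, offset 2.
next_char = character at position 8 + 2 = 10 -> 'a'

Best match: offset=2, length=2 (matching 'de' starting at position 6)
LZ77 triple: (2, 2, 'a')


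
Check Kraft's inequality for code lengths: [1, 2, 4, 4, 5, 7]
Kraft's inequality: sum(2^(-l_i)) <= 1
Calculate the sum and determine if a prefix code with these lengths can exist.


Sum = 2^(-1) + 2^(-2) + 2^(-4) + 2^(-4) + 2^(-5) + 2^(-7)
    = 0.5 + 0.25 + 0.0625 + 0.0625 + 0.03125 + 0.0078125
    = 117/128 = 0.9140625
Since 0.9140625 <= 1, Kraft's inequality IS satisfied.
A prefix code with these lengths CAN exist.

Kraft sum = 0.9140625. Satisfied.


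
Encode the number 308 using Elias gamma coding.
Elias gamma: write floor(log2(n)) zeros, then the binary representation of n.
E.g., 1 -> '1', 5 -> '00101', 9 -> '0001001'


num_bits = floor(log2(308)) + 1 = 9
leading_zeros = num_bits - 1 = 8
binary(308) = 100110100

Elias gamma(308) = '00000000' + '100110100' = 00000000100110100 (17 bits)


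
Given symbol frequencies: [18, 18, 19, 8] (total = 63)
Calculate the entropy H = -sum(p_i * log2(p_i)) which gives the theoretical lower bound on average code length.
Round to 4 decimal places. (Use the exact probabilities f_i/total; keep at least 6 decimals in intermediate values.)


Per-symbol terms -p_i * log2(p_i) with p_i = f_i/63:
  p = 18/63 = 0.285714: log2(p) = -1.807355, -p*log2(p) = 0.516387
  p = 18/63 = 0.285714: log2(p) = -1.807355, -p*log2(p) = 0.516387
  p = 19/63 = 0.301587: log2(p) = -1.729352, -p*log2(p) = 0.521551
  p = 8/63 = 0.126984: log2(p) = -2.977280, -p*log2(p) = 0.378067
H = 0.516387 + 0.516387 + 0.521551 + 0.378067 = 1.932392

H = 1.9324 bits/symbol


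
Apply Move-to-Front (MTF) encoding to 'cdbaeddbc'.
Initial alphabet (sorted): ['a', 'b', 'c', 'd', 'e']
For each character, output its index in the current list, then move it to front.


MTF encoding:
'c': index 2 in ['a', 'b', 'c', 'd', 'e'] -> ['c', 'a', 'b', 'd', 'e']
'd': index 3 in ['c', 'a', 'b', 'd', 'e'] -> ['d', 'c', 'a', 'b', 'e']
'b': index 3 in ['d', 'c', 'a', 'b', 'e'] -> ['b', 'd', 'c', 'a', 'e']
'a': index 3 in ['b', 'd', 'c', 'a', 'e'] -> ['a', 'b', 'd', 'c', 'e']
'e': index 4 in ['a', 'b', 'd', 'c', 'e'] -> ['e', 'a', 'b', 'd', 'c']
'd': index 3 in ['e', 'a', 'b', 'd', 'c'] -> ['d', 'e', 'a', 'b', 'c']
'd': index 0 in ['d', 'e', 'a', 'b', 'c'] -> ['d', 'e', 'a', 'b', 'c']
'b': index 3 in ['d', 'e', 'a', 'b', 'c'] -> ['b', 'd', 'e', 'a', 'c']
'c': index 4 in ['b', 'd', 'e', 'a', 'c'] -> ['c', 'b', 'd', 'e', 'a']


Output: [2, 3, 3, 3, 4, 3, 0, 3, 4]


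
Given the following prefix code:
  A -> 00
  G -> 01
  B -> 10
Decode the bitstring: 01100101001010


Decoding step by step:
Bits 01 -> G
Bits 10 -> B
Bits 01 -> G
Bits 01 -> G
Bits 00 -> A
Bits 10 -> B
Bits 10 -> B


Decoded message: GBGGABB


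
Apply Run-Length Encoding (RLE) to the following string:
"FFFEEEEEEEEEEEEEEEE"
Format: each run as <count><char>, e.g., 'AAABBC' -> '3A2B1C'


Scanning runs left to right:
  i=0: run of 'F' x 3 -> '3F'
  i=3: run of 'E' x 16 -> '16E'

RLE = 3F16E


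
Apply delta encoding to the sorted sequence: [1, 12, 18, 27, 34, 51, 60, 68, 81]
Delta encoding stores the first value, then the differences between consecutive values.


First value: 1
Deltas:
  12 - 1 = 11
  18 - 12 = 6
  27 - 18 = 9
  34 - 27 = 7
  51 - 34 = 17
  60 - 51 = 9
  68 - 60 = 8
  81 - 68 = 13


Delta encoded: [1, 11, 6, 9, 7, 17, 9, 8, 13]


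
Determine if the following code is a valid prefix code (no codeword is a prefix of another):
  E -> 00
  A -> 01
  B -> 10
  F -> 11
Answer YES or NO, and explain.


Checking each pair (does one codeword prefix another?):
  E='00' vs A='01': no prefix
  E='00' vs B='10': no prefix
  E='00' vs F='11': no prefix
  A='01' vs E='00': no prefix
  A='01' vs B='10': no prefix
  A='01' vs F='11': no prefix
  B='10' vs E='00': no prefix
  B='10' vs A='01': no prefix
  B='10' vs F='11': no prefix
  F='11' vs E='00': no prefix
  F='11' vs A='01': no prefix
  F='11' vs B='10': no prefix
No violation found over all pairs.

YES -- this is a valid prefix code. No codeword is a prefix of any other codeword.


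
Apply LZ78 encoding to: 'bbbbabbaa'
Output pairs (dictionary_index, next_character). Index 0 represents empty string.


LZ78 encoding steps:
Dictionary: {0: ''}
Step 1: w='' (idx 0), next='b' -> output (0, 'b'), add 'b' as idx 1
Step 2: w='b' (idx 1), next='b' -> output (1, 'b'), add 'bb' as idx 2
Step 3: w='b' (idx 1), next='a' -> output (1, 'a'), add 'ba' as idx 3
Step 4: w='bb' (idx 2), next='a' -> output (2, 'a'), add 'bba' as idx 4
Step 5: w='' (idx 0), next='a' -> output (0, 'a'), add 'a' as idx 5


Encoded: [(0, 'b'), (1, 'b'), (1, 'a'), (2, 'a'), (0, 'a')]


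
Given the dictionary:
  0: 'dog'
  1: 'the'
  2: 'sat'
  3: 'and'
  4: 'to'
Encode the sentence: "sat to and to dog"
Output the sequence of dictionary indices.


Look up each word in the dictionary:
  'sat' -> 2
  'to' -> 4
  'and' -> 3
  'to' -> 4
  'dog' -> 0

Encoded: [2, 4, 3, 4, 0]


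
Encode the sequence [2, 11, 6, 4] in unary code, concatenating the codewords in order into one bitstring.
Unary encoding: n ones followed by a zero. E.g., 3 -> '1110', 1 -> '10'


Encode each number as n ones followed by a terminating 0:
  2 -> 110 (3 bits)
  11 -> 111111111110 (12 bits)
  6 -> 1111110 (7 bits)
  4 -> 11110 (5 bits)
Total length = 3 + 12 + 7 + 5 = 27 bits.

Unary([2, 11, 6, 4]) = 110111111111110111111011110 (27 bits)


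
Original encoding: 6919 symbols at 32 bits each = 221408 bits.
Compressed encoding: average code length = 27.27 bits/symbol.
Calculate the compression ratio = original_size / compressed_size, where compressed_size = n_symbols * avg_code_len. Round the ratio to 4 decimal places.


original_size = n_symbols * orig_bits = 6919 * 32 = 221408 bits
compressed_size = n_symbols * avg_code_len = 6919 * 27.27 = 188681.13 bits
ratio = original_size / compressed_size = 221408 / 188681.13 = 1.1735

Compression ratio = 1.1735


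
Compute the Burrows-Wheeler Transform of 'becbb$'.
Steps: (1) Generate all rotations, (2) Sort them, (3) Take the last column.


Rotations (sorted):
  0: $becbb -> last char: b
  1: b$becb -> last char: b
  2: bb$bec -> last char: c
  3: becbb$ -> last char: $
  4: cbb$be -> last char: e
  5: ecbb$b -> last char: b


BWT = bbc$eb


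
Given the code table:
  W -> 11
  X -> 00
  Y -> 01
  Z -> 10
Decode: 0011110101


Decoding:
00 -> X
11 -> W
11 -> W
01 -> Y
01 -> Y


Result: XWWYY


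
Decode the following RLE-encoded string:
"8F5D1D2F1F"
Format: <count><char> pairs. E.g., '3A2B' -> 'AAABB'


Expanding each <count><char> pair:
  8F -> 'FFFFFFFF'
  5D -> 'DDDDD'
  1D -> 'D'
  2F -> 'FF'
  1F -> 'F'

Decoded = FFFFFFFFDDDDDDFFF


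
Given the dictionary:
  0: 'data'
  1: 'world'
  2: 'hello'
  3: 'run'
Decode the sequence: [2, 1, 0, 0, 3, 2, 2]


Look up each index in the dictionary:
  2 -> 'hello'
  1 -> 'world'
  0 -> 'data'
  0 -> 'data'
  3 -> 'run'
  2 -> 'hello'
  2 -> 'hello'

Decoded: "hello world data data run hello hello"


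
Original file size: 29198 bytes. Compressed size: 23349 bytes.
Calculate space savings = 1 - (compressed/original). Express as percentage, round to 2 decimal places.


ratio = compressed/original = 23349/29198 = 0.799678
savings = 1 - ratio = 1 - 0.799678 = 0.200322
as a percentage: 0.200322 * 100 = 20.03%

Space savings = 1 - 23349/29198 = 20.03%


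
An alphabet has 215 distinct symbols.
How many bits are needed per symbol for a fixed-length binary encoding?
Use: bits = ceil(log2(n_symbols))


log2(215) = 7.7482
Bracket: 2^7 = 128 < 215 <= 2^8 = 256
So ceil(log2(215)) = 8

bits = ceil(log2(215)) = ceil(7.7482) = 8 bits


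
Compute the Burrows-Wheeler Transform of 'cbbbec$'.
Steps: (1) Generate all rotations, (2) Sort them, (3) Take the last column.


Rotations (sorted):
  0: $cbbbec -> last char: c
  1: bbbec$c -> last char: c
  2: bbec$cb -> last char: b
  3: bec$cbb -> last char: b
  4: c$cbbbe -> last char: e
  5: cbbbec$ -> last char: $
  6: ec$cbbb -> last char: b


BWT = ccbbe$b
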